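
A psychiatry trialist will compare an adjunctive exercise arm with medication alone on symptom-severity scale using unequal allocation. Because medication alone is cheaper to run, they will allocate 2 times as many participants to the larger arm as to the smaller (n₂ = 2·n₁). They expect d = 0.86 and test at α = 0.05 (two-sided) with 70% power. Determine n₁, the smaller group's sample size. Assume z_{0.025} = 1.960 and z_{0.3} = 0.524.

With allocation ratio k = n₂/n₁ = 2, Var(x̄₁−x̄₂) = σ²(1/n₁ + 1/(k·n₁)) = σ²·(k+1)/(k·n₁).
So n₁ = (1 + 1/k)·((z_{α/2} + z_β)/d)² = 1.500 × (2.484/0.86)².
n₁ = 1.500 × 8.34 = 12.5.
Round up: n₁ = 13, giving n₂ = 2 × 13 = 26.

n₁ = 13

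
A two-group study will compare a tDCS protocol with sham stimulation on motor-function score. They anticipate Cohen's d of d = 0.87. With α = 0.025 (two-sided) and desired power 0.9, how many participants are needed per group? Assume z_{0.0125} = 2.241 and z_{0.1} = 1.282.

n = 33 per group

For two independent groups with equal n: n = 2·((z_{α/2} + z_β) / d)².
z_{α/2} + z_β = 2.241 + 1.282 = 3.523.
n = 2 × (3.523 / 0.87)² = 2 × 4.049² = 2 × 16.40 = 32.8.
Round up to the next whole participant.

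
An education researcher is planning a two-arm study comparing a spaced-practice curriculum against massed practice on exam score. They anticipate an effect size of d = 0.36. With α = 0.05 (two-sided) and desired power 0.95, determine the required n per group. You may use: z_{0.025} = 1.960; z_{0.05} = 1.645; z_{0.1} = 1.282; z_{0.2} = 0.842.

For two independent groups with equal n: n = 2·((z_{α/2} + z_β) / d)².
z_{α/2} + z_β = 1.960 + 1.645 = 3.605.
n = 2 × (3.605 / 0.36)² = 2 × 10.014² = 2 × 100.28 = 200.6.
Round up to the next whole participant.

n = 201 per group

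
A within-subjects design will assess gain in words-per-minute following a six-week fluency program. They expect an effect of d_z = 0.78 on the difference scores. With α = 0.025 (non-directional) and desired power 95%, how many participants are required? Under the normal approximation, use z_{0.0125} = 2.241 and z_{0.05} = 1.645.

For a paired (one-sample on differences) test: n = ((z_{α/2} + z_β) / d)².
z_{α/2} + z_β = 2.241 + 1.645 = 3.886.
n = (3.886 / 0.78)² = 4.982² = 24.82.
Round up.

n = 25 pairs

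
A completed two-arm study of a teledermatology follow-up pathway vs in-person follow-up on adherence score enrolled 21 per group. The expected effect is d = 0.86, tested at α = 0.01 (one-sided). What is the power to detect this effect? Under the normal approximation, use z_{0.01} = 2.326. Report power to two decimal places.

For two equal groups, power = Φ(d·√(n/2) − z_{α}).
d·√(n/2) = 0.86 × √(21/2) = 0.86 × 3.240 = 2.787.
z_β = 2.787 − 2.326 = 0.461.
Power = Φ(0.461) = 0.677.

power ≈ 0.68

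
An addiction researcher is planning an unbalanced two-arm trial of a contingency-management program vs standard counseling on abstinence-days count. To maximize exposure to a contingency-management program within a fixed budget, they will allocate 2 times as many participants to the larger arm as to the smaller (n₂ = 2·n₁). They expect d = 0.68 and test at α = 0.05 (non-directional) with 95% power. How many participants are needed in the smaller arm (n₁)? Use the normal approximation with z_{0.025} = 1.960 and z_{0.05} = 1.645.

With allocation ratio k = n₂/n₁ = 2, Var(x̄₁−x̄₂) = σ²(1/n₁ + 1/(k·n₁)) = σ²·(k+1)/(k·n₁).
So n₁ = (1 + 1/k)·((z_{α/2} + z_β)/d)² = 1.500 × (3.605/0.68)².
n₁ = 1.500 × 28.11 = 42.2.
Round up: n₁ = 43, giving n₂ = 2 × 43 = 86.

n₁ = 43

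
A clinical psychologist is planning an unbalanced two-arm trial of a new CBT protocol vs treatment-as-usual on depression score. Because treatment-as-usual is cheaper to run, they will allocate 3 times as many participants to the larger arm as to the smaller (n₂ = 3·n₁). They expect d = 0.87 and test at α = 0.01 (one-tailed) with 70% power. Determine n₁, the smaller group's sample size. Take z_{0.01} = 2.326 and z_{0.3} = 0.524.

n₁ = 15

With allocation ratio k = n₂/n₁ = 3, Var(x̄₁−x̄₂) = σ²(1/n₁ + 1/(k·n₁)) = σ²·(k+1)/(k·n₁).
So n₁ = (1 + 1/k)·((z_{α} + z_β)/d)² = 1.333 × (2.850/0.87)².
n₁ = 1.333 × 10.73 = 14.3.
Round up: n₁ = 15, giving n₂ = 3 × 15 = 45.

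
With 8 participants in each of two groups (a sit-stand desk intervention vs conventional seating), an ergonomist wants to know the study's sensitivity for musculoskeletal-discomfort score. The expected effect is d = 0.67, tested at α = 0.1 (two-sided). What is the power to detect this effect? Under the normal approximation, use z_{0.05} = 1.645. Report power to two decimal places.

power ≈ 0.38

For two equal groups, power = Φ(d·√(n/2) − z_{α/2}).
d·√(n/2) = 0.67 × √(8/2) = 0.67 × 2.000 = 1.340.
z_β = 1.340 − 1.645 = -0.305.
Power = Φ(-0.305) = 0.380.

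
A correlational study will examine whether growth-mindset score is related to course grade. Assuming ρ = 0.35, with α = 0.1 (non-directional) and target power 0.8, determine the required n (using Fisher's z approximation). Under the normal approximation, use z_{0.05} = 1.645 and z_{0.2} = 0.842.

n = 50

Fisher's z: C = ½·ln((1+r)/(1−r)) = ½·ln(2.0769) = 0.3654.
n = ((z_{α/2} + z_β)/C)² + 3.
(1.645 + 0.842) / 0.3654 = 2.487 / 0.3654 = 6.806.
n = 6.806² + 3 = 46.32 + 3 = 49.3.
Round up.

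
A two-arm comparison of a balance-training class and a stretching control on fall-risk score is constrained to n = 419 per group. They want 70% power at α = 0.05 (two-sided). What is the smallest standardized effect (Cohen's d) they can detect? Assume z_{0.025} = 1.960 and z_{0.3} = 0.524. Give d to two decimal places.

For two independent groups of n = 419 each: d_min = (z_{α/2} + z_β)·√(2/n).
z-sum = 1.960 + 0.524 = 2.484.
d_min = 2.484 × √(2/419) = 2.484 × 0.0691 = 0.172.

d_min ≈ 0.17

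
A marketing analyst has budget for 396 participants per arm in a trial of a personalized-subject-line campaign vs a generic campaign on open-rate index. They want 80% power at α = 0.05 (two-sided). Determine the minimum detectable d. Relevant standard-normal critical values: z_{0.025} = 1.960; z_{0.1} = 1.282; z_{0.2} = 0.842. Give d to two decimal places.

For two independent groups of n = 396 each: d_min = (z_{α/2} + z_β)·√(2/n).
z-sum = 1.960 + 0.842 = 2.802.
d_min = 2.802 × √(2/396) = 2.802 × 0.0711 = 0.199.

d_min ≈ 0.20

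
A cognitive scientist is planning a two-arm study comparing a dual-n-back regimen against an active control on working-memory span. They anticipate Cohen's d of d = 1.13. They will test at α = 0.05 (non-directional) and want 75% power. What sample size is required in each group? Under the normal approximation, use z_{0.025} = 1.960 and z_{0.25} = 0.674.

For two independent groups with equal n: n = 2·((z_{α/2} + z_β) / d)².
z_{α/2} + z_β = 1.960 + 0.674 = 2.634.
n = 2 × (2.634 / 1.13)² = 2 × 2.331² = 2 × 5.43 = 10.9.
Round up to the next whole participant.

n = 11 per group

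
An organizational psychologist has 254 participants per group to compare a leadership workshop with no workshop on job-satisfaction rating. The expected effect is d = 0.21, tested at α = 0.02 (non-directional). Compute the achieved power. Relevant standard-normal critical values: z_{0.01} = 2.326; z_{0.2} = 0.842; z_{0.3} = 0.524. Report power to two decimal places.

For two equal groups, power = Φ(d·√(n/2) − z_{α/2}).
d·√(n/2) = 0.21 × √(254/2) = 0.21 × 11.269 = 2.367.
z_β = 2.367 − 2.326 = 0.041.
Power = Φ(0.041) = 0.516.

power ≈ 0.52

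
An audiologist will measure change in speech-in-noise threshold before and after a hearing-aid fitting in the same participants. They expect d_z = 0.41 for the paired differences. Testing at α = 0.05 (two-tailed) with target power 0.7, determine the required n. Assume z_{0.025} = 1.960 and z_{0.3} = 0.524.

For a paired (one-sample on differences) test: n = ((z_{α/2} + z_β) / d)².
z_{α/2} + z_β = 1.960 + 0.524 = 2.484.
n = (2.484 / 0.41)² = 6.059² = 36.71.
Round up.

n = 37 pairs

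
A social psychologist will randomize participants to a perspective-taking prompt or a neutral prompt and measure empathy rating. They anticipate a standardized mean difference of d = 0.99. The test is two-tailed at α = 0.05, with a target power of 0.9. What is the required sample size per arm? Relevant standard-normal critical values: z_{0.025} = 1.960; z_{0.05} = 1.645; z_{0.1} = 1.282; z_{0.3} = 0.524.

For two independent groups with equal n: n = 2·((z_{α/2} + z_β) / d)².
z_{α/2} + z_β = 1.960 + 1.282 = 3.242.
n = 2 × (3.242 / 0.99)² = 2 × 3.275² = 2 × 10.72 = 21.4.
Round up to the next whole participant.

n = 22 per group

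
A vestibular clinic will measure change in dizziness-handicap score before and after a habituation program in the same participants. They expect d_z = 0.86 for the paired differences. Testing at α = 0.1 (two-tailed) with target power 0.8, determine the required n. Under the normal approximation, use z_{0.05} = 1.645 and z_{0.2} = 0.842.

For a paired (one-sample on differences) test: n = ((z_{α/2} + z_β) / d)².
z_{α/2} + z_β = 1.645 + 0.842 = 2.487.
n = (2.487 / 0.86)² = 2.892² = 8.36.
Round up.

n = 9 pairs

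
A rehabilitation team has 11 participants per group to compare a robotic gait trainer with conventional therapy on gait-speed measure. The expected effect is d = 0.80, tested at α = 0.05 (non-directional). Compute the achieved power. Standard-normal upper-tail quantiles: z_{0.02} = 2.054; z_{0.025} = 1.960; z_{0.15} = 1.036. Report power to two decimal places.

For two equal groups, power = Φ(d·√(n/2) − z_{α/2}).
d·√(n/2) = 0.80 × √(11/2) = 0.80 × 2.345 = 1.876.
z_β = 1.876 − 1.960 = -0.084.
Power = Φ(-0.084) = 0.467.

power ≈ 0.47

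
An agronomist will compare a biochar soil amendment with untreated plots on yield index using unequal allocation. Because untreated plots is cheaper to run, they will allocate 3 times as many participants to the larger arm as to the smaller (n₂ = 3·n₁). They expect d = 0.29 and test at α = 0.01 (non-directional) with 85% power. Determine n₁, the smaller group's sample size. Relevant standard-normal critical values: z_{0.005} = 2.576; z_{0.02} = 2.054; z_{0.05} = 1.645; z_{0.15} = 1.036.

n₁ = 207

With allocation ratio k = n₂/n₁ = 3, Var(x̄₁−x̄₂) = σ²(1/n₁ + 1/(k·n₁)) = σ²·(k+1)/(k·n₁).
So n₁ = (1 + 1/k)·((z_{α/2} + z_β)/d)² = 1.333 × (3.612/0.29)².
n₁ = 1.333 × 155.13 = 206.8.
Round up: n₁ = 207, giving n₂ = 3 × 207 = 621.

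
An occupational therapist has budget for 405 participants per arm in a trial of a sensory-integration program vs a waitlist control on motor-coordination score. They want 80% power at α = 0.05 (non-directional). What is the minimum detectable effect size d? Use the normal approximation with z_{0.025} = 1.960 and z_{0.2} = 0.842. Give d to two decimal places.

For two independent groups of n = 405 each: d_min = (z_{α/2} + z_β)·√(2/n).
z-sum = 1.960 + 0.842 = 2.802.
d_min = 2.802 × √(2/405) = 2.802 × 0.0703 = 0.197.

d_min ≈ 0.20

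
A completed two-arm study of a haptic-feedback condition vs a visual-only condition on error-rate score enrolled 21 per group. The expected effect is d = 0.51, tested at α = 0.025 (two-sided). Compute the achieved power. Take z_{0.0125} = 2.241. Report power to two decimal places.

For two equal groups, power = Φ(d·√(n/2) − z_{α/2}).
d·√(n/2) = 0.51 × √(21/2) = 0.51 × 3.240 = 1.653.
z_β = 1.653 − 2.241 = -0.588.
Power = Φ(-0.588) = 0.278.

power ≈ 0.28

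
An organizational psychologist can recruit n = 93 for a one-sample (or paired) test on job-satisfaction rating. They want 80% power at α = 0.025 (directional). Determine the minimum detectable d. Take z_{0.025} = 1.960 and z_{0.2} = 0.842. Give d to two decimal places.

d_min ≈ 0.29

For a single sample (or paired design) of n = 93: d_min = (z_{α} + z_β)/√n.
z-sum = 1.960 + 0.842 = 2.802.
d_min = 2.802 / √93 = 2.802 / 9.644 = 0.291.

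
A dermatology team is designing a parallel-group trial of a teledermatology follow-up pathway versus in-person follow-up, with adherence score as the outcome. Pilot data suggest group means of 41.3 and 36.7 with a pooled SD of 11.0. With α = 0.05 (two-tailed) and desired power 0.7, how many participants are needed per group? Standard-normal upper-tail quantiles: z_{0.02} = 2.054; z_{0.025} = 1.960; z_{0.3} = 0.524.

Cohen's d = |M₁ − M₂| / SD_pooled = |41.3 − 36.7| / 11.0 = 4.6 / 11.0 = 0.418.
For two independent groups with equal n: n = 2·((z_{α/2} + z_β) / d)².
z_{α/2} + z_β = 1.960 + 0.524 = 2.484.
n = 2 × (2.484 / 0.418)² = 2 × 5.943² = 2 × 35.31 = 70.6.
Round up to the next whole participant.

n = 71 per group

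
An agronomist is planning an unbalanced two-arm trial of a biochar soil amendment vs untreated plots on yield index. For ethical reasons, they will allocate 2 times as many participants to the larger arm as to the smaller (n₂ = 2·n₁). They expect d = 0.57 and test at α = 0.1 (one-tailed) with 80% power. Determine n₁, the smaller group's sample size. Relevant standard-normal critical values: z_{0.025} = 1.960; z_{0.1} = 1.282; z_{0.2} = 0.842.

With allocation ratio k = n₂/n₁ = 2, Var(x̄₁−x̄₂) = σ²(1/n₁ + 1/(k·n₁)) = σ²·(k+1)/(k·n₁).
So n₁ = (1 + 1/k)·((z_{α} + z_β)/d)² = 1.500 × (2.124/0.57)².
n₁ = 1.500 × 13.89 = 20.8.
Round up: n₁ = 21, giving n₂ = 2 × 21 = 42.

n₁ = 21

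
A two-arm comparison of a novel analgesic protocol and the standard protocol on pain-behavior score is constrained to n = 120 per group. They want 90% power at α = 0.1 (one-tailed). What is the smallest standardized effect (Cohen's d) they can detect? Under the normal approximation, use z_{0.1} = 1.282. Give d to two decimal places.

d_min ≈ 0.33

For two independent groups of n = 120 each: d_min = (z_{α} + z_β)·√(2/n).
z-sum = 1.282 + 1.282 = 2.564.
d_min = 2.564 × √(2/120) = 2.564 × 0.1291 = 0.331.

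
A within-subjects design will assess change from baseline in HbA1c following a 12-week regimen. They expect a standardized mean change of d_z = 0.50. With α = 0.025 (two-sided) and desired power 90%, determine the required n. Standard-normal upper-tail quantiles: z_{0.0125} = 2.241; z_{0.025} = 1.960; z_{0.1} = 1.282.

n = 50 pairs

For a paired (one-sample on differences) test: n = ((z_{α/2} + z_β) / d)².
z_{α/2} + z_β = 2.241 + 1.282 = 3.523.
n = (3.523 / 0.50)² = 7.046² = 49.65.
Round up.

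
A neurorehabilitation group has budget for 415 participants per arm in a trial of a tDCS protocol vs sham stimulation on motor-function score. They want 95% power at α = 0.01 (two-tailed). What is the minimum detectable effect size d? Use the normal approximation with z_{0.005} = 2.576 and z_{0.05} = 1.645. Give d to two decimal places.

d_min ≈ 0.29

For two independent groups of n = 415 each: d_min = (z_{α/2} + z_β)·√(2/n).
z-sum = 2.576 + 1.645 = 4.221.
d_min = 4.221 × √(2/415) = 4.221 × 0.0694 = 0.293.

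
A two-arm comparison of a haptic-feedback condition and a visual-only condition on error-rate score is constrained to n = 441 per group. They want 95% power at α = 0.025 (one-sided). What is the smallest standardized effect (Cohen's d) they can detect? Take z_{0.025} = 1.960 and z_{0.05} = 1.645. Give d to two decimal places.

d_min ≈ 0.24

For two independent groups of n = 441 each: d_min = (z_{α} + z_β)·√(2/n).
z-sum = 1.960 + 1.645 = 3.605.
d_min = 3.605 × √(2/441) = 3.605 × 0.0673 = 0.243.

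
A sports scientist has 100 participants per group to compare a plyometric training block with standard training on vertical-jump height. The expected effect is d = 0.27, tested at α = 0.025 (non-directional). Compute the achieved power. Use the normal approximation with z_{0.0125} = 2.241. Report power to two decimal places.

For two equal groups, power = Φ(d·√(n/2) − z_{α/2}).
d·√(n/2) = 0.27 × √(100/2) = 0.27 × 7.071 = 1.909.
z_β = 1.909 − 2.241 = -0.332.
Power = Φ(-0.332) = 0.370.

power ≈ 0.37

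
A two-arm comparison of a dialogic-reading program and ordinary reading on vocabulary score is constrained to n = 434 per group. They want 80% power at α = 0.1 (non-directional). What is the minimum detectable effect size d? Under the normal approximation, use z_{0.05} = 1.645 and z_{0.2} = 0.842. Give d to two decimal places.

For two independent groups of n = 434 each: d_min = (z_{α/2} + z_β)·√(2/n).
z-sum = 1.645 + 0.842 = 2.487.
d_min = 2.487 × √(2/434) = 2.487 × 0.0679 = 0.169.

d_min ≈ 0.17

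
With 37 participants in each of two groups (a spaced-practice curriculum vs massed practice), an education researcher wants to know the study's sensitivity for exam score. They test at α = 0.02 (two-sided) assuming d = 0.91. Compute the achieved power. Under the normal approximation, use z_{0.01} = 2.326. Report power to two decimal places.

For two equal groups, power = Φ(d·√(n/2) − z_{α/2}).
d·√(n/2) = 0.91 × √(37/2) = 0.91 × 4.301 = 3.914.
z_β = 3.914 − 2.326 = 1.588.
Power = Φ(1.588) = 0.944.

power ≈ 0.94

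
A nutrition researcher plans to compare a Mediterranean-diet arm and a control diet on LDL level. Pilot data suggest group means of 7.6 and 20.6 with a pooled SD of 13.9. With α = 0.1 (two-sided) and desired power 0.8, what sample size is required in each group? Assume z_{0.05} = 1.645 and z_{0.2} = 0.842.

Cohen's d = |M₁ − M₂| / SD_pooled = |7.6 − 20.6| / 13.9 = 13.0 / 13.9 = 0.935.
For two independent groups with equal n: n = 2·((z_{α/2} + z_β) / d)².
z_{α/2} + z_β = 1.645 + 0.842 = 2.487.
n = 2 × (2.487 / 0.935)² = 2 × 2.660² = 2 × 7.08 = 14.2.
Round up to the next whole participant.

n = 15 per group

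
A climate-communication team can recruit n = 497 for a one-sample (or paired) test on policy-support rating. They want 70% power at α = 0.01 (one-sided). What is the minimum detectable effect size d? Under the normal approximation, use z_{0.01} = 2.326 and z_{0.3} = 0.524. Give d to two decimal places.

d_min ≈ 0.13

For a single sample (or paired design) of n = 497: d_min = (z_{α} + z_β)/√n.
z-sum = 2.326 + 0.524 = 2.850.
d_min = 2.850 / √497 = 2.850 / 22.293 = 0.128.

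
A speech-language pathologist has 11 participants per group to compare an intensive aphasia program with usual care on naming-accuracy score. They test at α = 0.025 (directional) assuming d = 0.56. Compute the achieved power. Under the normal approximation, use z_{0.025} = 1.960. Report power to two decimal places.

power ≈ 0.26

For two equal groups, power = Φ(d·√(n/2) − z_{α}).
d·√(n/2) = 0.56 × √(11/2) = 0.56 × 2.345 = 1.313.
z_β = 1.313 − 1.960 = -0.647.
Power = Φ(-0.647) = 0.259.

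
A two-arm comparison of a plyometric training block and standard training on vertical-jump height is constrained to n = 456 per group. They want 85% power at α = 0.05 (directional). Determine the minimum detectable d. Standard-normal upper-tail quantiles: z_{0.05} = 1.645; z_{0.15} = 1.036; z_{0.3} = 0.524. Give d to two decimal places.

d_min ≈ 0.18

For two independent groups of n = 456 each: d_min = (z_{α} + z_β)·√(2/n).
z-sum = 1.645 + 1.036 = 2.681.
d_min = 2.681 × √(2/456) = 2.681 × 0.0662 = 0.178.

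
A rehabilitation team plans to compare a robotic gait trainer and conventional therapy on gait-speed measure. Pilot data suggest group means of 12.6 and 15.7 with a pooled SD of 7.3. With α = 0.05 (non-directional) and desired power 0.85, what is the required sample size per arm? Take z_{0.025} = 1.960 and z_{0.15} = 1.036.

Cohen's d = |M₁ − M₂| / SD_pooled = |12.6 − 15.7| / 7.3 = 3.1 / 7.3 = 0.425.
For two independent groups with equal n: n = 2·((z_{α/2} + z_β) / d)².
z_{α/2} + z_β = 1.960 + 1.036 = 2.996.
n = 2 × (2.996 / 0.425)² = 2 × 7.049² = 2 × 49.69 = 99.4.
Round up to the next whole participant.

n = 100 per group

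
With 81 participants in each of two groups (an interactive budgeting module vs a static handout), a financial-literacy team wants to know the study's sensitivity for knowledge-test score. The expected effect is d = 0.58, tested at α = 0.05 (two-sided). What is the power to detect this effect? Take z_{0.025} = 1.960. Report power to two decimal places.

power ≈ 0.96

For two equal groups, power = Φ(d·√(n/2) − z_{α/2}).
d·√(n/2) = 0.58 × √(81/2) = 0.58 × 6.364 = 3.691.
z_β = 3.691 − 1.960 = 1.731.
Power = Φ(1.731) = 0.958.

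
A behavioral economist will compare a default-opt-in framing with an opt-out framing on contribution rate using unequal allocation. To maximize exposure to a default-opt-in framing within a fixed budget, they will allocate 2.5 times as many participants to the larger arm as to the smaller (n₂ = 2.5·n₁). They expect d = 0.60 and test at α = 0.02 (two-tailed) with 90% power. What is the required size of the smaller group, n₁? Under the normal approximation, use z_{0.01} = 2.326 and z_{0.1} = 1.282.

With allocation ratio k = n₂/n₁ = 2.5, Var(x̄₁−x̄₂) = σ²(1/n₁ + 1/(k·n₁)) = σ²·(k+1)/(k·n₁).
So n₁ = (1 + 1/k)·((z_{α/2} + z_β)/d)² = 1.400 × (3.608/0.60)².
n₁ = 1.400 × 36.16 = 50.6.
Round up: n₁ = 51, giving n₂ = ⌈2.5 × 51⌉ = ⌈127.5⌉ = 128.

n₁ = 51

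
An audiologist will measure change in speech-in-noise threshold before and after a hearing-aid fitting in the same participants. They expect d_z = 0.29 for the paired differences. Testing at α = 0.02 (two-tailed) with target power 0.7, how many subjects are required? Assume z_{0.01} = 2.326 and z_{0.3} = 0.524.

n = 97 pairs

For a paired (one-sample on differences) test: n = ((z_{α/2} + z_β) / d)².
z_{α/2} + z_β = 2.326 + 0.524 = 2.850.
n = (2.850 / 0.29)² = 9.828² = 96.58.
Round up.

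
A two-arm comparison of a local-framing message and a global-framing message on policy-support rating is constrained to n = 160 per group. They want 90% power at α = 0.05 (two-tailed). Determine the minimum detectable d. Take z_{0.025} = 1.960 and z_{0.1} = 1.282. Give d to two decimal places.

d_min ≈ 0.36

For two independent groups of n = 160 each: d_min = (z_{α/2} + z_β)·√(2/n).
z-sum = 1.960 + 1.282 = 3.242.
d_min = 3.242 × √(2/160) = 3.242 × 0.1118 = 0.362.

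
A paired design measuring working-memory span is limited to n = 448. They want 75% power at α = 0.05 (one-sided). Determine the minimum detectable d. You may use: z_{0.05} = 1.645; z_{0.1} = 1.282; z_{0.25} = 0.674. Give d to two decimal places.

For a single sample (or paired design) of n = 448: d_min = (z_{α} + z_β)/√n.
z-sum = 1.645 + 0.674 = 2.319.
d_min = 2.319 / √448 = 2.319 / 21.166 = 0.110.

d_min ≈ 0.11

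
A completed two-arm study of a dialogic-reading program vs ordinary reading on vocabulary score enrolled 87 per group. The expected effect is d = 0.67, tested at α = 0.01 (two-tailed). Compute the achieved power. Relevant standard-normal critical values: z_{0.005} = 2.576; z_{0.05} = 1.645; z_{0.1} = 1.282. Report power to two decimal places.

power ≈ 0.97

For two equal groups, power = Φ(d·√(n/2) − z_{α/2}).
d·√(n/2) = 0.67 × √(87/2) = 0.67 × 6.595 = 4.419.
z_β = 4.419 − 2.576 = 1.843.
Power = Φ(1.843) = 0.967.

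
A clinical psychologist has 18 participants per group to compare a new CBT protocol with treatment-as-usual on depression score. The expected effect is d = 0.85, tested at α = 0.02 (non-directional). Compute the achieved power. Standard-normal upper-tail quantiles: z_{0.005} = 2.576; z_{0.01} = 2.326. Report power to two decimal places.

power ≈ 0.59

For two equal groups, power = Φ(d·√(n/2) − z_{α/2}).
d·√(n/2) = 0.85 × √(18/2) = 0.85 × 3.000 = 2.550.
z_β = 2.550 − 2.326 = 0.224.
Power = Φ(0.224) = 0.589.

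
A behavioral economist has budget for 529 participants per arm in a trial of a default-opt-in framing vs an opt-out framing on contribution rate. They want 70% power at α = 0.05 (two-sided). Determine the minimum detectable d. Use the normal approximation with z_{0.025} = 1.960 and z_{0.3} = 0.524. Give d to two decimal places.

d_min ≈ 0.15

For two independent groups of n = 529 each: d_min = (z_{α/2} + z_β)·√(2/n).
z-sum = 1.960 + 0.524 = 2.484.
d_min = 2.484 × √(2/529) = 2.484 × 0.0615 = 0.153.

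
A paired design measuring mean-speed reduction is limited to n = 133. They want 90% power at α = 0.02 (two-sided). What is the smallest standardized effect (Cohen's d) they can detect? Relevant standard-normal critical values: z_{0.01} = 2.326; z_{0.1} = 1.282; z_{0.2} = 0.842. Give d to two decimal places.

d_min ≈ 0.31

For a single sample (or paired design) of n = 133: d_min = (z_{α/2} + z_β)/√n.
z-sum = 2.326 + 1.282 = 3.608.
d_min = 3.608 / √133 = 3.608 / 11.533 = 0.313.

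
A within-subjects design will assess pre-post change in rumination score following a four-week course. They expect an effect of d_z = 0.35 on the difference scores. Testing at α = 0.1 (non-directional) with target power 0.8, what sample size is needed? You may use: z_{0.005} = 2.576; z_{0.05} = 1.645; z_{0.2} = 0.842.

For a paired (one-sample on differences) test: n = ((z_{α/2} + z_β) / d)².
z_{α/2} + z_β = 1.645 + 0.842 = 2.487.
n = (2.487 / 0.35)² = 7.106² = 50.49.
Round up.

n = 51 pairs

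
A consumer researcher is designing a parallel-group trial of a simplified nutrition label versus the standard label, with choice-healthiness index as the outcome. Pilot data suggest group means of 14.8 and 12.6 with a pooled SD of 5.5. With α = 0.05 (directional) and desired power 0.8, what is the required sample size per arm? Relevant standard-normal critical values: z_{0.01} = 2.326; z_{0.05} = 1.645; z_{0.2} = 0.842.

n = 78 per group

Cohen's d = |M₁ − M₂| / SD_pooled = |14.8 − 12.6| / 5.5 = 2.2 / 5.5 = 0.400.
For two independent groups with equal n: n = 2·((z_{α} + z_β) / d)².
z_{α} + z_β = 1.645 + 0.842 = 2.487.
n = 2 × (2.487 / 0.400)² = 2 × 6.218² = 2 × 38.66 = 77.3.
Round up to the next whole participant.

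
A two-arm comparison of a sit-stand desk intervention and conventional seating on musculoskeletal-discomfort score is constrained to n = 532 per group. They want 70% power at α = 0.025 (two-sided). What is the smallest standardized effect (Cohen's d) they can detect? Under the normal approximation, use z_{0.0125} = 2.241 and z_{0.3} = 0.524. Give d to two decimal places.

For two independent groups of n = 532 each: d_min = (z_{α/2} + z_β)·√(2/n).
z-sum = 2.241 + 0.524 = 2.765.
d_min = 2.765 × √(2/532) = 2.765 × 0.0613 = 0.170.

d_min ≈ 0.17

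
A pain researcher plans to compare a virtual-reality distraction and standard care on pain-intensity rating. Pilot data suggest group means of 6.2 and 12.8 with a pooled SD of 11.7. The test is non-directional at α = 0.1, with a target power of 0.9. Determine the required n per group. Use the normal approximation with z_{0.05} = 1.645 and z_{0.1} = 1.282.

Cohen's d = |M₁ − M₂| / SD_pooled = |6.2 − 12.8| / 11.7 = 6.6 / 11.7 = 0.564.
For two independent groups with equal n: n = 2·((z_{α/2} + z_β) / d)².
z_{α/2} + z_β = 1.645 + 1.282 = 2.927.
n = 2 × (2.927 / 0.564)² = 2 × 5.190² = 2 × 26.93 = 53.9.
Round up to the next whole participant.

n = 54 per group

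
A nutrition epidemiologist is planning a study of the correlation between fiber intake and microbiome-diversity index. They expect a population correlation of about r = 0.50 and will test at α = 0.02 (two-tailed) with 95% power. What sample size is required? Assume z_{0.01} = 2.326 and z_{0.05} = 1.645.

Fisher's z: C = ½·ln((1+r)/(1−r)) = ½·ln(3.0000) = 0.5493.
n = ((z_{α/2} + z_β)/C)² + 3.
(2.326 + 1.645) / 0.5493 = 3.971 / 0.5493 = 7.229.
n = 7.229² + 3 = 52.26 + 3 = 55.3.
Round up.

n = 56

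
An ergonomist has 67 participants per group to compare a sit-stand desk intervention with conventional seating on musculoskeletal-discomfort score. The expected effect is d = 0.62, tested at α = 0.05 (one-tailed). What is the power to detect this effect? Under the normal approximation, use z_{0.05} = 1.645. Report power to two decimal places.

For two equal groups, power = Φ(d·√(n/2) − z_{α}).
d·√(n/2) = 0.62 × √(67/2) = 0.62 × 5.788 = 3.589.
z_β = 3.589 − 1.645 = 1.944.
Power = Φ(1.944) = 0.974.

power ≈ 0.97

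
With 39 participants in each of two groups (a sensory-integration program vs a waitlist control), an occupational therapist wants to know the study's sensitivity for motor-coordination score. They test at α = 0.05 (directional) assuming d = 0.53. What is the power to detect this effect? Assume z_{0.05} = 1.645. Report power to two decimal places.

power ≈ 0.76

For two equal groups, power = Φ(d·√(n/2) − z_{α}).
d·√(n/2) = 0.53 × √(39/2) = 0.53 × 4.416 = 2.340.
z_β = 2.340 − 1.645 = 0.695.
Power = Φ(0.695) = 0.757.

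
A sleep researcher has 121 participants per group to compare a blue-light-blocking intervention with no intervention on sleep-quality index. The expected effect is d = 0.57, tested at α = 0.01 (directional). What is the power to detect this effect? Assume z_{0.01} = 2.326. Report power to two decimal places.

power ≈ 0.98

For two equal groups, power = Φ(d·√(n/2) − z_{α}).
d·√(n/2) = 0.57 × √(121/2) = 0.57 × 7.778 = 4.434.
z_β = 4.434 − 2.326 = 2.108.
Power = Φ(2.108) = 0.982.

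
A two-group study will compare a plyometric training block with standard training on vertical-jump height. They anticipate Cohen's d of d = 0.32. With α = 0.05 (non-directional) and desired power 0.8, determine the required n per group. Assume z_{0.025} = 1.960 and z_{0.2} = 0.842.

n = 154 per group

For two independent groups with equal n: n = 2·((z_{α/2} + z_β) / d)².
z_{α/2} + z_β = 1.960 + 0.842 = 2.802.
n = 2 × (2.802 / 0.32)² = 2 × 8.756² = 2 × 76.67 = 153.3.
Round up to the next whole participant.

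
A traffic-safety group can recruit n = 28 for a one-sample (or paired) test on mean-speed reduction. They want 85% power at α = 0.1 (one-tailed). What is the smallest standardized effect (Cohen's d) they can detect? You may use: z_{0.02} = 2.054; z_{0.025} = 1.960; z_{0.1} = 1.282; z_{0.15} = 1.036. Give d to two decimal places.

For a single sample (or paired design) of n = 28: d_min = (z_{α} + z_β)/√n.
z-sum = 1.282 + 1.036 = 2.318.
d_min = 2.318 / √28 = 2.318 / 5.292 = 0.438.

d_min ≈ 0.44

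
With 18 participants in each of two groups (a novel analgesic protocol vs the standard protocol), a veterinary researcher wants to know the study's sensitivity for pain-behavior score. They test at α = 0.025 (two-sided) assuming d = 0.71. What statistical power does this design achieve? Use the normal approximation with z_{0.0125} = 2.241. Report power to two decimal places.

For two equal groups, power = Φ(d·√(n/2) − z_{α/2}).
d·√(n/2) = 0.71 × √(18/2) = 0.71 × 3.000 = 2.130.
z_β = 2.130 − 2.241 = -0.111.
Power = Φ(-0.111) = 0.456.

power ≈ 0.46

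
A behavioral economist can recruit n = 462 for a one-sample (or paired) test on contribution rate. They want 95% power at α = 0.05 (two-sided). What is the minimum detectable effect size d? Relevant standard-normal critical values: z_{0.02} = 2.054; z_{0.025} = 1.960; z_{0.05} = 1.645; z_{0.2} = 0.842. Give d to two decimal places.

For a single sample (or paired design) of n = 462: d_min = (z_{α/2} + z_β)/√n.
z-sum = 1.960 + 1.645 = 3.605.
d_min = 3.605 / √462 = 3.605 / 21.494 = 0.168.

d_min ≈ 0.17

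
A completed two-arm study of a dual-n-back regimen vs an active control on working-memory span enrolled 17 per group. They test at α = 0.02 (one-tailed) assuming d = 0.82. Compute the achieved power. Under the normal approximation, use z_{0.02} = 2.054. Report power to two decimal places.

power ≈ 0.63

For two equal groups, power = Φ(d·√(n/2) − z_{α}).
d·√(n/2) = 0.82 × √(17/2) = 0.82 × 2.915 = 2.391.
z_β = 2.391 − 2.054 = 0.337.
Power = Φ(0.337) = 0.632.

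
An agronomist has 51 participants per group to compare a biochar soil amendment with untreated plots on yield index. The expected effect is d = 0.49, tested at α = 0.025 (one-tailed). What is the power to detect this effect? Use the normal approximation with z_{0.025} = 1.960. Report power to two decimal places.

For two equal groups, power = Φ(d·√(n/2) − z_{α}).
d·√(n/2) = 0.49 × √(51/2) = 0.49 × 5.050 = 2.474.
z_β = 2.474 − 1.960 = 0.514.
Power = Φ(0.514) = 0.697.

power ≈ 0.70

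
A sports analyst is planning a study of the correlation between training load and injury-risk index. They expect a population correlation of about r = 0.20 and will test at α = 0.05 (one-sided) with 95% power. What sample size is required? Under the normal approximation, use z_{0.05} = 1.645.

n = 267

Fisher's z: C = ½·ln((1+r)/(1−r)) = ½·ln(1.5000) = 0.2027.
n = ((z_{α} + z_β)/C)² + 3.
(1.645 + 1.645) / 0.2027 = 3.290 / 0.2027 = 16.231.
n = 16.231² + 3 = 263.44 + 3 = 266.4.
Round up.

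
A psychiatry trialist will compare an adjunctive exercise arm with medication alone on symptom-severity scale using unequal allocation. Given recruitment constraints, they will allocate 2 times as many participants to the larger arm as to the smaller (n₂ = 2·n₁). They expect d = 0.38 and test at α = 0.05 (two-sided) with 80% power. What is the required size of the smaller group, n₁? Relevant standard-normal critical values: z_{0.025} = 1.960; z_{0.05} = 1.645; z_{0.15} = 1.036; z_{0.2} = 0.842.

n₁ = 82

With allocation ratio k = n₂/n₁ = 2, Var(x̄₁−x̄₂) = σ²(1/n₁ + 1/(k·n₁)) = σ²·(k+1)/(k·n₁).
So n₁ = (1 + 1/k)·((z_{α/2} + z_β)/d)² = 1.500 × (2.802/0.38)².
n₁ = 1.500 × 54.37 = 81.6.
Round up: n₁ = 82, giving n₂ = 2 × 82 = 164.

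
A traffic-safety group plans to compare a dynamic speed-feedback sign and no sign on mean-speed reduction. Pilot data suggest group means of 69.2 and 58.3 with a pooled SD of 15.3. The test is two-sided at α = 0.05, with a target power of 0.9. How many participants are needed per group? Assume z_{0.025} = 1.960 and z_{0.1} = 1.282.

Cohen's d = |M₁ − M₂| / SD_pooled = |69.2 − 58.3| / 15.3 = 10.9 / 15.3 = 0.712.
For two independent groups with equal n: n = 2·((z_{α/2} + z_β) / d)².
z_{α/2} + z_β = 1.960 + 1.282 = 3.242.
n = 2 × (3.242 / 0.712)² = 2 × 4.553² = 2 × 20.73 = 41.5.
Round up to the next whole participant.

n = 42 per group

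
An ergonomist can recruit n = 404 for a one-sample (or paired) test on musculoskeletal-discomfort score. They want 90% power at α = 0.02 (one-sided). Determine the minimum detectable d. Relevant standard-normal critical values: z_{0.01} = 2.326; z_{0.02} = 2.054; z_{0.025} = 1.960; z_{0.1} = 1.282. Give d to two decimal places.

d_min ≈ 0.17

For a single sample (or paired design) of n = 404: d_min = (z_{α} + z_β)/√n.
z-sum = 2.054 + 1.282 = 3.336.
d_min = 3.336 / √404 = 3.336 / 20.100 = 0.166.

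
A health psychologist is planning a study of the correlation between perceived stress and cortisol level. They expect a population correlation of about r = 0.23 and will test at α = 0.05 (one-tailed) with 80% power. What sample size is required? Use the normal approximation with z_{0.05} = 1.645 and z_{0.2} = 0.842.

Fisher's z: C = ½·ln((1+r)/(1−r)) = ½·ln(1.5974) = 0.2342.
n = ((z_{α} + z_β)/C)² + 3.
(1.645 + 0.842) / 0.2342 = 2.487 / 0.2342 = 10.619.
n = 10.619² + 3 = 112.77 + 3 = 115.8.
Round up.

n = 116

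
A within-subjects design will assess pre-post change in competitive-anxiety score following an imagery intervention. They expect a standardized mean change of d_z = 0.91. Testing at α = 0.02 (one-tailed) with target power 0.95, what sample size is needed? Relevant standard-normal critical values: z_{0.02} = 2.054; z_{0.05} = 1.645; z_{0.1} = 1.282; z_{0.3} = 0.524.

For a paired (one-sample on differences) test: n = ((z_{α} + z_β) / d)².
z_{α} + z_β = 2.054 + 1.645 = 3.699.
n = (3.699 / 0.91)² = 4.065² = 16.52.
Round up.

n = 17 pairs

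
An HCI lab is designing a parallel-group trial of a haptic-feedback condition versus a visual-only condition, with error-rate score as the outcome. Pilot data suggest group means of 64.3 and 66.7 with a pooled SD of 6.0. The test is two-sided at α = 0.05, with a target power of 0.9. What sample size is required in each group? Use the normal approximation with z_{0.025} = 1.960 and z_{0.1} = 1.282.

n = 132 per group

Cohen's d = |M₁ − M₂| / SD_pooled = |64.3 − 66.7| / 6.0 = 2.4 / 6.0 = 0.400.
For two independent groups with equal n: n = 2·((z_{α/2} + z_β) / d)².
z_{α/2} + z_β = 1.960 + 1.282 = 3.242.
n = 2 × (3.242 / 0.400)² = 2 × 8.105² = 2 × 65.69 = 131.4.
Round up to the next whole participant.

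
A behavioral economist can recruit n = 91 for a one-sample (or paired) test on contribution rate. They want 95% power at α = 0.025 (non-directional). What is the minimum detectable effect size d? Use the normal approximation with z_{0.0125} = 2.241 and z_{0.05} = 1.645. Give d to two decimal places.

For a single sample (or paired design) of n = 91: d_min = (z_{α/2} + z_β)/√n.
z-sum = 2.241 + 1.645 = 3.886.
d_min = 3.886 / √91 = 3.886 / 9.539 = 0.407.

d_min ≈ 0.41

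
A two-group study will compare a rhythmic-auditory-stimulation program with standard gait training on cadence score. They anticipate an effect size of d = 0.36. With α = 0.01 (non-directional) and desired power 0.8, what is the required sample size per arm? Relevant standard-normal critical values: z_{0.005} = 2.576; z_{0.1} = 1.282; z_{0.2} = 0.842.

n = 181 per group

For two independent groups with equal n: n = 2·((z_{α/2} + z_β) / d)².
z_{α/2} + z_β = 2.576 + 0.842 = 3.418.
n = 2 × (3.418 / 0.36)² = 2 × 9.494² = 2 × 90.14 = 180.3.
Round up to the next whole participant.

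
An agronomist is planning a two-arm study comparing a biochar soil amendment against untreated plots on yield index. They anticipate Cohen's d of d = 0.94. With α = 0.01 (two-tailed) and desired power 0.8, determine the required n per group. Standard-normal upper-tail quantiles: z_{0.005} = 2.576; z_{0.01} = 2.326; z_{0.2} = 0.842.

n = 27 per group

For two independent groups with equal n: n = 2·((z_{α/2} + z_β) / d)².
z_{α/2} + z_β = 2.576 + 0.842 = 3.418.
n = 2 × (3.418 / 0.94)² = 2 × 3.636² = 2 × 13.22 = 26.4.
Round up to the next whole participant.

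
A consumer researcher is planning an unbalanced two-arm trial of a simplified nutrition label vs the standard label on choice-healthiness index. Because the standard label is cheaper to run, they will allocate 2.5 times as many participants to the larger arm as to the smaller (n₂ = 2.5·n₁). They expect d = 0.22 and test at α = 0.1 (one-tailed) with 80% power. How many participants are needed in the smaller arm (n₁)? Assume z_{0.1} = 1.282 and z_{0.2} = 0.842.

n₁ = 131

With allocation ratio k = n₂/n₁ = 2.5, Var(x̄₁−x̄₂) = σ²(1/n₁ + 1/(k·n₁)) = σ²·(k+1)/(k·n₁).
So n₁ = (1 + 1/k)·((z_{α} + z_β)/d)² = 1.400 × (2.124/0.22)².
n₁ = 1.400 × 93.21 = 130.5.
Round up: n₁ = 131, giving n₂ = ⌈2.5 × 131⌉ = ⌈327.5⌉ = 328.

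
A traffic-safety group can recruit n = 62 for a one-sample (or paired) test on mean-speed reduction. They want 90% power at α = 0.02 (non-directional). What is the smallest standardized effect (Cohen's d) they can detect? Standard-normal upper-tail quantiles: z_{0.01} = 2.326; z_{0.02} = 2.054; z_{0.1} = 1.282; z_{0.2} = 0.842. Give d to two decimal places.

d_min ≈ 0.46

For a single sample (or paired design) of n = 62: d_min = (z_{α/2} + z_β)/√n.
z-sum = 2.326 + 1.282 = 3.608.
d_min = 3.608 / √62 = 3.608 / 7.874 = 0.458.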